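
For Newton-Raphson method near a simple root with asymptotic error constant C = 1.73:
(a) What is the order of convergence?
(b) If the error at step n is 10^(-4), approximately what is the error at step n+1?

(a) Newton-Raphson has quadratic (order 2) convergence near simple roots.
    This means |e_{n+1}| ≈ C|e_n|².

(b) With |e_n| = 10^(-4) and C = 1.73:
    |e_{n+1}| ≈ 1.73 × (10^(-4))² = 1.73 × 10^(-8)

(a) 2 (quadratic); (b) |e_{n+1}| ≈ 1.730e-08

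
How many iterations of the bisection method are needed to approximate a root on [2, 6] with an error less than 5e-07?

We need (b-a)/2^n ≤ 5e-07
(6 - 2)/2^n ≤ 5e-07
4/2^n ≤ 5e-07
2^n ≥ 8000000
n ≥ log₂(8000000) = 22.93
n ≥ 23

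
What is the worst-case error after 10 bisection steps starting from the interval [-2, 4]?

Bisection error bound: |error| ≤ (b-a)/2^n
|error| ≤ (4 - (-2))/2^10 = 6/2^10
|error| ≤ 0.0058593750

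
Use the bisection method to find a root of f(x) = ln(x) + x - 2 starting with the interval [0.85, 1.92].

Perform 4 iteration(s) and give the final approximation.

f(x) = ln(x) + x - 2
Initial interval: [0.85, 1.92]

Iteration 1:
  c_1 = (0.850000 + 1.920000)/2 = 1.385000
  f(c_1) = f(1.385000) = -0.289300
  f(a) × f(c) ≥ 0, new interval: [1.385000, 1.920000]
Iteration 2:
  c_2 = (1.385000 + 1.920000)/2 = 1.652500
  f(c_2) = f(1.652500) = 0.154789
  f(a) × f(c) < 0, new interval: [1.385000, 1.652500]
Iteration 3:
  c_3 = (1.385000 + 1.652500)/2 = 1.518750
  f(c_3) = f(1.518750) = -0.063362
  f(a) × f(c) ≥ 0, new interval: [1.518750, 1.652500]
Iteration 4:
  c_4 = (1.518750 + 1.652500)/2 = 1.585625
  f(c_4) = f(1.585625) = 0.046604
  f(a) × f(c) < 0, new interval: [1.518750, 1.585625]

After 4 iteration(s), the approximation is c_4 = 1.585625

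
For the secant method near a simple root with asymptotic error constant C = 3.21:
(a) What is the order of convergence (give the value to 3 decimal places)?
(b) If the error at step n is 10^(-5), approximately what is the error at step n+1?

(a) Secant method has superlinear convergence with order φ = (1+√5)/2 ≈ 1.618.
    This means |e_{n+1}| ≈ C|e_n|^1.618.

(b) With |e_n| = 10^(-5) and C = 3.21:
    |e_{n+1}| ≈ 3.21 × (10^(-5))^1.618 = 3.21 × 10^(-8.09)

(a) ≈ 1.618 (golden ratio); (b) |e_{n+1}| ≈ 2.608e-08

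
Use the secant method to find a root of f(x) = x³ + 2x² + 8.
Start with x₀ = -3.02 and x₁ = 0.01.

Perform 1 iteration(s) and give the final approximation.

f(x) = x³ + 2x² + 8
x₀ = -3.02, x₁ = 0.01

Secant formula: x_{n+1} = x_n - f(x_n)(x_n - x_{n-1})/(f(x_n) - f(x_{n-1}))

Iteration 1:
  f(-3.020000) = -1.302808
  f(0.010000) = 8.000201
  x_2 = 0.010000 - 8.000201×(0.010000 - (-3.020000))/(8.000201 - (-1.302808))
       = -2.595674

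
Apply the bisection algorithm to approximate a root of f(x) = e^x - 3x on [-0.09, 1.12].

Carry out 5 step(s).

f(x) = e^x - 3x
Initial interval: [-0.09, 1.12]

Iteration 1:
  c_1 = (-0.090000 + 1.120000)/2 = 0.515000
  f(c_1) = f(0.515000) = 0.128639
  f(a) × f(c) ≥ 0, new interval: [0.515000, 1.120000]
Iteration 2:
  c_2 = (0.515000 + 1.120000)/2 = 0.817500
  f(c_2) = f(0.817500) = -0.187669
  f(a) × f(c) < 0, new interval: [0.515000, 0.817500]
Iteration 3:
  c_3 = (0.515000 + 0.817500)/2 = 0.666250
  f(c_3) = f(0.666250) = -0.051827
  f(a) × f(c) < 0, new interval: [0.515000, 0.666250]
Iteration 4:
  c_4 = (0.515000 + 0.666250)/2 = 0.590625
  f(c_4) = f(0.590625) = 0.033241
  f(a) × f(c) ≥ 0, new interval: [0.590625, 0.666250]
Iteration 5:
  c_5 = (0.590625 + 0.666250)/2 = 0.628437
  f(c_5) = f(0.628437) = -0.010633
  f(a) × f(c) < 0, new interval: [0.590625, 0.628437]

After 5 iteration(s), the approximation is c_5 = 0.628437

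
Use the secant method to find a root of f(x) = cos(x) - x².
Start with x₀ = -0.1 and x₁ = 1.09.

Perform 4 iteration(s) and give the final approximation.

f(x) = cos(x) - x²
x₀ = -0.1, x₁ = 1.09

Secant formula: x_{n+1} = x_n - f(x_n)(x_n - x_{n-1})/(f(x_n) - f(x_{n-1}))

Iteration 1:
  f(-0.100000) = 0.985004
  f(1.090000) = -0.725615
  x_2 = 1.090000 - (-0.725615)×(1.090000 - (-0.100000))/(-0.725615 - 0.985004)
       = 0.585223
Iteration 2:
  f(1.090000) = -0.725615
  f(0.585223) = 0.491103
  x_3 = 0.585223 - 0.491103×(0.585223 - 1.090000)/(0.491103 - (-0.725615))
       = 0.788966
Iteration 3:
  f(0.585223) = 0.491103
  f(0.788966) = 0.082113
  x_4 = 0.788966 - 0.082113×(0.788966 - 0.585223)/(0.082113 - 0.491103)
       = 0.829871
Iteration 4:
  f(0.788966) = 0.082113
  f(0.829871) = -0.013715
  x_5 = 0.829871 - (-0.013715)×(0.829871 - 0.788966)/(-0.013715 - 0.082113)
       = 0.824017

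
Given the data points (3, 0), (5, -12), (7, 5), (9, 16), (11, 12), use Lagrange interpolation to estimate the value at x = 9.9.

Lagrange interpolation formula:
P(x) = Σ yᵢ × Lᵢ(x)
where Lᵢ(x) = Π_{j≠i} (x - xⱼ)/(xᵢ - xⱼ)

L_0(9.9) = (9.9 - 5)/(3 - 5) × (9.9 - 7)/(3 - 7) × (9.9 - 9)/(3 - 9) × (9.9 - 11)/(3 - 11) = -0.036635
L_1(9.9) = (9.9 - 3)/(5 - 3) × (9.9 - 7)/(5 - 7) × (9.9 - 9)/(5 - 9) × (9.9 - 11)/(5 - 11) = 0.206353
L_2(9.9) = (9.9 - 3)/(7 - 3) × (9.9 - 5)/(7 - 5) × (9.9 - 9)/(7 - 9) × (9.9 - 11)/(7 - 11) = -0.522998
L_3(9.9) = (9.9 - 3)/(9 - 3) × (9.9 - 5)/(9 - 5) × (9.9 - 7)/(9 - 7) × (9.9 - 11)/(9 - 11) = 1.123478
L_4(9.9) = (9.9 - 3)/(11 - 3) × (9.9 - 5)/(11 - 5) × (9.9 - 7)/(11 - 7) × (9.9 - 9)/(11 - 9) = 0.229802

P(9.9) = 0×L_0(9.9) + (-12)×L_1(9.9) + 5×L_2(9.9) + 16×L_3(9.9) + 12×L_4(9.9)
P(9.9) = 15.642048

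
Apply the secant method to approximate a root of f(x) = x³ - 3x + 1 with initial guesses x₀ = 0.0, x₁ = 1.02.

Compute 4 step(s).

f(x) = x³ - 3x + 1
x₀ = 0.0, x₁ = 1.02

Secant formula: x_{n+1} = x_n - f(x_n)(x_n - x_{n-1})/(f(x_n) - f(x_{n-1}))

Iteration 1:
  f(0.000000) = 1.000000
  f(1.020000) = -0.998792
  x_2 = 1.020000 - (-0.998792)×(1.020000 - 0.000000)/(-0.998792 - 1.000000)
       = 0.510308
Iteration 2:
  f(1.020000) = -0.998792
  f(0.510308) = -0.398033
  x_3 = 0.510308 - (-0.398033)×(0.510308 - 1.020000)/(-0.398033 - (-0.998792))
       = 0.172612
Iteration 3:
  f(0.510308) = -0.398033
  f(0.172612) = 0.487308
  x_4 = 0.172612 - 0.487308×(0.172612 - 0.510308)/(0.487308 - (-0.398033))
       = 0.358486
Iteration 4:
  f(0.172612) = 0.487308
  f(0.358486) = -0.029388
  x_5 = 0.358486 - (-0.029388)×(0.358486 - 0.172612)/(-0.029388 - 0.487308)
       = 0.347914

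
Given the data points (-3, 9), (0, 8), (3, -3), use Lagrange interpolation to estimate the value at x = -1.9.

Lagrange interpolation formula:
P(x) = Σ yᵢ × Lᵢ(x)
where Lᵢ(x) = Π_{j≠i} (x - xⱼ)/(xᵢ - xⱼ)

L_0(-1.9) = (-1.9 - 0)/(-3 - 0) × (-1.9 - 3)/(-3 - 3) = 0.517222
L_1(-1.9) = (-1.9 - (-3))/(0 - (-3)) × (-1.9 - 3)/(0 - 3) = 0.598889
L_2(-1.9) = (-1.9 - (-3))/(3 - (-3)) × (-1.9 - 0)/(3 - 0) = -0.116111

P(-1.9) = 9×L_0(-1.9) + 8×L_1(-1.9) + (-3)×L_2(-1.9)
P(-1.9) = 9.794444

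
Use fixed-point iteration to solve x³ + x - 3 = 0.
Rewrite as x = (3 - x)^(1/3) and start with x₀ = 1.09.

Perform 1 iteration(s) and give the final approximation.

Equation: x³ + x - 3 = 0
Fixed-point form: x = (3 - x)^(1/3)
x₀ = 1.09

x_1 = g(1.090000) = 1.240731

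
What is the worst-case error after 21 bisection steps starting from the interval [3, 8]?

Bisection error bound: |error| ≤ (b-a)/2^n
|error| ≤ (8 - 3)/2^21 = 5/2^21
|error| ≤ 0.0000023842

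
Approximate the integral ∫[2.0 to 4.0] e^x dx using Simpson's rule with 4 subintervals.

f(x) = e^x
a = 2.0, b = 4.0, n = 4
h = (b - a)/n = 0.500000

Simpson's rule: (h/3)[f(x₀) + 4f(x₁) + 2f(x₂) + ... + f(xₙ)]

x_0 = 2.0000, f(x_0) = 7.389056, coefficient = 1
x_1 = 2.5000, f(x_1) = 12.182494, coefficient = 4
x_2 = 3.0000, f(x_2) = 20.085537, coefficient = 2
x_3 = 3.5000, f(x_3) = 33.115452, coefficient = 4
x_4 = 4.0000, f(x_4) = 54.598150, coefficient = 1

I ≈ (0.500000/3) × 283.350064 = 47.225011
Exact value: 47.209094
Error: 0.015917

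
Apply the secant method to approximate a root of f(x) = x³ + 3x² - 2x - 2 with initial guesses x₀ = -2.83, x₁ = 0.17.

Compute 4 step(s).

f(x) = x³ + 3x² - 2x - 2
x₀ = -2.83, x₁ = 0.17

Secant formula: x_{n+1} = x_n - f(x_n)(x_n - x_{n-1})/(f(x_n) - f(x_{n-1}))

Iteration 1:
  f(-2.830000) = 5.021513
  f(0.170000) = -2.248387
  x_2 = 0.170000 - (-2.248387)×(0.170000 - (-2.830000))/(-2.248387 - 5.021513)
       = -0.757820
Iteration 2:
  f(0.170000) = -2.248387
  f(-0.757820) = 0.803306
  x_3 = -0.757820 - 0.803306×(-0.757820 - 0.170000)/(0.803306 - (-2.248387))
       = -0.513588
Iteration 3:
  f(-0.757820) = 0.803306
  f(-0.513588) = -0.316978
  x_4 = -0.513588 - (-0.316978)×(-0.513588 - (-0.757820))/(-0.316978 - 0.803306)
       = -0.582692
Iteration 4:
  f(-0.513588) = -0.316978
  f(-0.582692) = -0.013868
  x_5 = -0.582692 - (-0.013868)×(-0.582692 - (-0.513588))/(-0.013868 - (-0.316978))
       = -0.585854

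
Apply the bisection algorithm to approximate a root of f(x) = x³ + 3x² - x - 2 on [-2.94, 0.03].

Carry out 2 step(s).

f(x) = x³ + 3x² - x - 2
Initial interval: [-2.94, 0.03]

Iteration 1:
  c_1 = (-2.940000 + 0.030000)/2 = -1.455000
  f(c_1) = f(-1.455000) = 2.725804
  f(a) × f(c) ≥ 0, new interval: [-1.455000, 0.030000]
Iteration 2:
  c_2 = (-1.455000 + 0.030000)/2 = -0.712500
  f(c_2) = f(-0.712500) = -0.126236
  f(a) × f(c) < 0, new interval: [-1.455000, -0.712500]

After 2 iteration(s), the approximation is c_2 = -0.712500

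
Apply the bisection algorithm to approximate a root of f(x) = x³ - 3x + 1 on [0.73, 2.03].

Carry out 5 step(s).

f(x) = x³ - 3x + 1
Initial interval: [0.73, 2.03]

Iteration 1:
  c_1 = (0.730000 + 2.030000)/2 = 1.380000
  f(c_1) = f(1.380000) = -0.511928
  f(a) × f(c) ≥ 0, new interval: [1.380000, 2.030000]
Iteration 2:
  c_2 = (1.380000 + 2.030000)/2 = 1.705000
  f(c_2) = f(1.705000) = 0.841478
  f(a) × f(c) < 0, new interval: [1.380000, 1.705000]
Iteration 3:
  c_3 = (1.380000 + 1.705000)/2 = 1.542500
  f(c_3) = f(1.542500) = 0.042580
  f(a) × f(c) < 0, new interval: [1.380000, 1.542500]
Iteration 4:
  c_4 = (1.380000 + 1.542500)/2 = 1.461250
  f(c_4) = f(1.461250) = -0.263614
  f(a) × f(c) ≥ 0, new interval: [1.461250, 1.542500]
Iteration 5:
  c_5 = (1.461250 + 1.542500)/2 = 1.501875
  f(c_5) = f(1.501875) = -0.117953
  f(a) × f(c) ≥ 0, new interval: [1.501875, 1.542500]

After 5 iteration(s), the approximation is c_5 = 1.501875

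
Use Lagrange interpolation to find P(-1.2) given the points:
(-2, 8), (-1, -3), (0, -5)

Lagrange interpolation formula:
P(x) = Σ yᵢ × Lᵢ(x)
where Lᵢ(x) = Π_{j≠i} (x - xⱼ)/(xᵢ - xⱼ)

L_0(-1.2) = (-1.2 - (-1))/(-2 - (-1)) × (-1.2 - 0)/(-2 - 0) = 0.120000
L_1(-1.2) = (-1.2 - (-2))/(-1 - (-2)) × (-1.2 - 0)/(-1 - 0) = 0.960000
L_2(-1.2) = (-1.2 - (-2))/(0 - (-2)) × (-1.2 - (-1))/(0 - (-1)) = -0.080000

P(-1.2) = 8×L_0(-1.2) + (-3)×L_1(-1.2) + (-5)×L_2(-1.2)
P(-1.2) = -1.520000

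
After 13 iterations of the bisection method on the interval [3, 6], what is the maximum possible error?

Bisection error bound: |error| ≤ (b-a)/2^n
|error| ≤ (6 - 3)/2^13 = 3/2^13
|error| ≤ 0.0003662109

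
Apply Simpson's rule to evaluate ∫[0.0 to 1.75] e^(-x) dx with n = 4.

f(x) = e^(-x)
a = 0.0, b = 1.75, n = 4
h = (b - a)/n = 0.437500

Simpson's rule: (h/3)[f(x₀) + 4f(x₁) + 2f(x₂) + ... + f(xₙ)]

x_0 = 0.0000, f(x_0) = 1.000000, coefficient = 1
x_1 = 0.4375, f(x_1) = 0.645649, coefficient = 4
x_2 = 0.8750, f(x_2) = 0.416862, coefficient = 2
x_3 = 1.3125, f(x_3) = 0.269146, coefficient = 4
x_4 = 1.7500, f(x_4) = 0.173774, coefficient = 1

I ≈ (0.437500/3) × 5.666677 = 0.826390
Exact value: 0.826226
Error: 0.000164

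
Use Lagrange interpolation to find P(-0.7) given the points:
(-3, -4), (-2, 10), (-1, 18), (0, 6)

Lagrange interpolation formula:
P(x) = Σ yᵢ × Lᵢ(x)
where Lᵢ(x) = Π_{j≠i} (x - xⱼ)/(xᵢ - xⱼ)

L_0(-0.7) = (-0.7 - (-2))/(-3 - (-2)) × (-0.7 - (-1))/(-3 - (-1)) × (-0.7 - 0)/(-3 - 0) = 0.045500
L_1(-0.7) = (-0.7 - (-3))/(-2 - (-3)) × (-0.7 - (-1))/(-2 - (-1)) × (-0.7 - 0)/(-2 - 0) = -0.241500
L_2(-0.7) = (-0.7 - (-3))/(-1 - (-3)) × (-0.7 - (-2))/(-1 - (-2)) × (-0.7 - 0)/(-1 - 0) = 1.046500
L_3(-0.7) = (-0.7 - (-3))/(0 - (-3)) × (-0.7 - (-2))/(0 - (-2)) × (-0.7 - (-1))/(0 - (-1)) = 0.149500

P(-0.7) = (-4)×L_0(-0.7) + 10×L_1(-0.7) + 18×L_2(-0.7) + 6×L_3(-0.7)
P(-0.7) = 17.137000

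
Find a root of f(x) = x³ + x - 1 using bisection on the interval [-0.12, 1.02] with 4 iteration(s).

f(x) = x³ + x - 1
Initial interval: [-0.12, 1.02]

Iteration 1:
  c_1 = (-0.120000 + 1.020000)/2 = 0.450000
  f(c_1) = f(0.450000) = -0.458875
  f(a) × f(c) ≥ 0, new interval: [0.450000, 1.020000]
Iteration 2:
  c_2 = (0.450000 + 1.020000)/2 = 0.735000
  f(c_2) = f(0.735000) = 0.132065
  f(a) × f(c) < 0, new interval: [0.450000, 0.735000]
Iteration 3:
  c_3 = (0.450000 + 0.735000)/2 = 0.592500
  f(c_3) = f(0.592500) = -0.199499
  f(a) × f(c) ≥ 0, new interval: [0.592500, 0.735000]
Iteration 4:
  c_4 = (0.592500 + 0.735000)/2 = 0.663750
  f(c_4) = f(0.663750) = -0.043826
  f(a) × f(c) ≥ 0, new interval: [0.663750, 0.735000]

After 4 iteration(s), the approximation is c_4 = 0.663750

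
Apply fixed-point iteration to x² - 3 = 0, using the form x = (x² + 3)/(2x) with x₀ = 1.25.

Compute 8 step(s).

Equation: x² - 3 = 0
Fixed-point form: x = (x² + 3)/(2x)
x₀ = 1.25

x_1 = g(1.250000) = 1.825000
x_2 = g(1.825000) = 1.734418
x_3 = g(1.734418) = 1.732052
x_4 = g(1.732052) = 1.732051
x_5 = g(1.732051) = 1.732051
x_6 = g(1.732051) = 1.732051
x_7 = g(1.732051) = 1.732051
x_8 = g(1.732051) = 1.732051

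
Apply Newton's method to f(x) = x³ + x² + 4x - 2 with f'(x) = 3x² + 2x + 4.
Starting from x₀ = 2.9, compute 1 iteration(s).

f(x) = x³ + x² + 4x - 2
f'(x) = 3x² + 2x + 4
x₀ = 2.9

Newton-Raphson formula: x_{n+1} = x_n - f(x_n)/f'(x_n)

Iteration 1:
  f(2.900000) = 42.399000
  f'(2.900000) = 35.030000
  x_1 = 2.900000 - 42.399000/35.030000 = 1.689637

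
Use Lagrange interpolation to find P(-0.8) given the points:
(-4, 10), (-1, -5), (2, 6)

Lagrange interpolation formula:
P(x) = Σ yᵢ × Lᵢ(x)
where Lᵢ(x) = Π_{j≠i} (x - xⱼ)/(xᵢ - xⱼ)

L_0(-0.8) = (-0.8 - (-1))/(-4 - (-1)) × (-0.8 - 2)/(-4 - 2) = -0.031111
L_1(-0.8) = (-0.8 - (-4))/(-1 - (-4)) × (-0.8 - 2)/(-1 - 2) = 0.995556
L_2(-0.8) = (-0.8 - (-4))/(2 - (-4)) × (-0.8 - (-1))/(2 - (-1)) = 0.035556

P(-0.8) = 10×L_0(-0.8) + (-5)×L_1(-0.8) + 6×L_2(-0.8)
P(-0.8) = -5.075556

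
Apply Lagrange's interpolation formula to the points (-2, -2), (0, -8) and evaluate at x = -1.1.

Lagrange interpolation formula:
P(x) = Σ yᵢ × Lᵢ(x)
where Lᵢ(x) = Π_{j≠i} (x - xⱼ)/(xᵢ - xⱼ)

L_0(-1.1) = (-1.1 - 0)/(-2 - 0) = 0.550000
L_1(-1.1) = (-1.1 - (-2))/(0 - (-2)) = 0.450000

P(-1.1) = (-2)×L_0(-1.1) + (-8)×L_1(-1.1)
P(-1.1) = -4.700000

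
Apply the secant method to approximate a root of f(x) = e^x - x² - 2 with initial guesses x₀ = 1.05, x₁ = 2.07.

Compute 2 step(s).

f(x) = e^x - x² - 2
x₀ = 1.05, x₁ = 2.07

Secant formula: x_{n+1} = x_n - f(x_n)(x_n - x_{n-1})/(f(x_n) - f(x_{n-1}))

Iteration 1:
  f(1.050000) = -0.244849
  f(2.070000) = 1.639923
  x_2 = 2.070000 - 1.639923×(2.070000 - 1.050000)/(1.639923 - (-0.244849))
       = 1.182507
Iteration 2:
  f(2.070000) = 1.639923
  f(1.182507) = -0.135779
  x_3 = 1.182507 - (-0.135779)×(1.182507 - 2.070000)/(-0.135779 - 1.639923)
       = 1.250370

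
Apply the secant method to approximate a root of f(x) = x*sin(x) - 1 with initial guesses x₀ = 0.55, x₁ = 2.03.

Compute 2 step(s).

f(x) = x*sin(x) - 1
x₀ = 0.55, x₁ = 2.03

Secant formula: x_{n+1} = x_n - f(x_n)(x_n - x_{n-1})/(f(x_n) - f(x_{n-1}))

Iteration 1:
  f(0.550000) = -0.712522
  f(2.030000) = 0.819704
  x_2 = 2.030000 - 0.819704×(2.030000 - 0.550000)/(0.819704 - (-0.712522))
       = 1.238236
Iteration 2:
  f(2.030000) = 0.819704
  f(1.238236) = 0.170392
  x_3 = 1.238236 - 0.170392×(1.238236 - 2.030000)/(0.170392 - 0.819704)
       = 1.030461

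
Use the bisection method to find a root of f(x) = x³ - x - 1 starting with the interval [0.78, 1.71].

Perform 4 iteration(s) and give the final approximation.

f(x) = x³ - x - 1
Initial interval: [0.78, 1.71]

Iteration 1:
  c_1 = (0.780000 + 1.710000)/2 = 1.245000
  f(c_1) = f(1.245000) = -0.315219
  f(a) × f(c) ≥ 0, new interval: [1.245000, 1.710000]
Iteration 2:
  c_2 = (1.245000 + 1.710000)/2 = 1.477500
  f(c_2) = f(1.477500) = 0.747892
  f(a) × f(c) < 0, new interval: [1.245000, 1.477500]
Iteration 3:
  c_3 = (1.245000 + 1.477500)/2 = 1.361250
  f(c_3) = f(1.361250) = 0.161148
  f(a) × f(c) < 0, new interval: [1.245000, 1.361250]
Iteration 4:
  c_4 = (1.245000 + 1.361250)/2 = 1.303125
  f(c_4) = f(1.303125) = -0.090243
  f(a) × f(c) ≥ 0, new interval: [1.303125, 1.361250]

After 4 iteration(s), the approximation is c_4 = 1.303125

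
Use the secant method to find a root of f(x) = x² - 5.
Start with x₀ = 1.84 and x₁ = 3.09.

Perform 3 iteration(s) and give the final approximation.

f(x) = x² - 5
x₀ = 1.84, x₁ = 3.09

Secant formula: x_{n+1} = x_n - f(x_n)(x_n - x_{n-1})/(f(x_n) - f(x_{n-1}))

Iteration 1:
  f(1.840000) = -1.614400
  f(3.090000) = 4.548100
  x_2 = 3.090000 - 4.548100×(3.090000 - 1.840000)/(4.548100 - (-1.614400))
       = 2.167465
Iteration 2:
  f(3.090000) = 4.548100
  f(2.167465) = -0.302098
  x_3 = 2.167465 - (-0.302098)×(2.167465 - 3.090000)/(-0.302098 - 4.548100)
       = 2.224925
Iteration 3:
  f(2.167465) = -0.302098
  f(2.224925) = -0.049708
  x_4 = 2.224925 - (-0.049708)×(2.224925 - 2.167465)/(-0.049708 - (-0.302098))
       = 2.236242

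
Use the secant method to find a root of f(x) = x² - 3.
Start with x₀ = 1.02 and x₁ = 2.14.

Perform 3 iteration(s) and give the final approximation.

f(x) = x² - 3
x₀ = 1.02, x₁ = 2.14

Secant formula: x_{n+1} = x_n - f(x_n)(x_n - x_{n-1})/(f(x_n) - f(x_{n-1}))

Iteration 1:
  f(1.020000) = -1.959600
  f(2.140000) = 1.579600
  x_2 = 2.140000 - 1.579600×(2.140000 - 1.020000)/(1.579600 - (-1.959600))
       = 1.640127
Iteration 2:
  f(2.140000) = 1.579600
  f(1.640127) = -0.309985
  x_3 = 1.640127 - (-0.309985)×(1.640127 - 2.140000)/(-0.309985 - 1.579600)
       = 1.722130
Iteration 3:
  f(1.640127) = -0.309985
  f(1.722130) = -0.034267
  x_4 = 1.722130 - (-0.034267)×(1.722130 - 1.640127)/(-0.034267 - (-0.309985))
       = 1.732322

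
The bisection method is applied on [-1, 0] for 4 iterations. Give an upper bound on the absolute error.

Bisection error bound: |error| ≤ (b-a)/2^n
|error| ≤ (0 - (-1))/2^4 = 1/2^4
|error| ≤ 0.0625000000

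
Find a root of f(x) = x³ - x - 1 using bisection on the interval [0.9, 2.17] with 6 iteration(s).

f(x) = x³ - x - 1
Initial interval: [0.9, 2.17]

Iteration 1:
  c_1 = (0.900000 + 2.170000)/2 = 1.535000
  f(c_1) = f(1.535000) = 1.081805
  f(a) × f(c) < 0, new interval: [0.900000, 1.535000]
Iteration 2:
  c_2 = (0.900000 + 1.535000)/2 = 1.217500
  f(c_2) = f(1.217500) = -0.412792
  f(a) × f(c) ≥ 0, new interval: [1.217500, 1.535000]
Iteration 3:
  c_3 = (1.217500 + 1.535000)/2 = 1.376250
  f(c_3) = f(1.376250) = 0.230456
  f(a) × f(c) < 0, new interval: [1.217500, 1.376250]
Iteration 4:
  c_4 = (1.217500 + 1.376250)/2 = 1.296875
  f(c_4) = f(1.296875) = -0.115681
  f(a) × f(c) ≥ 0, new interval: [1.296875, 1.376250]
Iteration 5:
  c_5 = (1.296875 + 1.376250)/2 = 1.336562
  f(c_5) = f(1.336562) = 0.051072
  f(a) × f(c) < 0, new interval: [1.296875, 1.336562]
Iteration 6:
  c_6 = (1.296875 + 1.336562)/2 = 1.316719
  f(c_6) = f(1.316719) = -0.033860
  f(a) × f(c) ≥ 0, new interval: [1.316719, 1.336562]

After 6 iteration(s), the approximation is c_6 = 1.316719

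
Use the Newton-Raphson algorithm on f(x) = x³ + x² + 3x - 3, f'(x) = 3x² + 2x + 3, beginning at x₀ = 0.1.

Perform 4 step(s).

f(x) = x³ + x² + 3x - 3
f'(x) = 3x² + 2x + 3
x₀ = 0.1

Newton-Raphson formula: x_{n+1} = x_n - f(x_n)/f'(x_n)

Iteration 1:
  f(0.100000) = -2.689000
  f'(0.100000) = 3.230000
  x_1 = 0.100000 - (-2.689000)/3.230000 = 0.932508
Iteration 2:
  f(0.932508) = 1.477975
  f'(0.932508) = 7.473728
  x_2 = 0.932508 - 1.477975/7.473728 = 0.734752
Iteration 3:
  f(0.734752) = 0.140778
  f'(0.734752) = 6.089083
  x_3 = 0.734752 - 0.140778/6.089083 = 0.711632
Iteration 4:
  f(0.711632) = 0.001700
  f'(0.711632) = 5.942524
  x_4 = 0.711632 - 0.001700/5.942524 = 0.711346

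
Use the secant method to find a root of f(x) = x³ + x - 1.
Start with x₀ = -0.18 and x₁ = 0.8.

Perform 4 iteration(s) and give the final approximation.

f(x) = x³ + x - 1
x₀ = -0.18, x₁ = 0.8

Secant formula: x_{n+1} = x_n - f(x_n)(x_n - x_{n-1})/(f(x_n) - f(x_{n-1}))

Iteration 1:
  f(-0.180000) = -1.185832
  f(0.800000) = 0.312000
  x_2 = 0.800000 - 0.312000×(0.800000 - (-0.180000))/(0.312000 - (-1.185832))
       = 0.595865
Iteration 2:
  f(0.800000) = 0.312000
  f(0.595865) = -0.192570
  x_3 = 0.595865 - (-0.192570)×(0.595865 - 0.800000)/(-0.192570 - 0.312000)
       = 0.673773
Iteration 3:
  f(0.595865) = -0.192570
  f(0.673773) = -0.020353
  x_4 = 0.673773 - (-0.020353)×(0.673773 - 0.595865)/(-0.020353 - (-0.192570))
       = 0.682981
Iteration 4:
  f(0.673773) = -0.020353
  f(0.682981) = 0.001566
  x_5 = 0.682981 - 0.001566×(0.682981 - 0.673773)/(0.001566 - (-0.020353))
       = 0.682323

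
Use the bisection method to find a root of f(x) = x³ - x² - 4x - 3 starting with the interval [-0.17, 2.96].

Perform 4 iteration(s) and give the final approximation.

f(x) = x³ - x² - 4x - 3
Initial interval: [-0.17, 2.96]

Iteration 1:
  c_1 = (-0.170000 + 2.960000)/2 = 1.395000
  f(c_1) = f(1.395000) = -7.811320
  f(a) × f(c) ≥ 0, new interval: [1.395000, 2.960000]
Iteration 2:
  c_2 = (1.395000 + 2.960000)/2 = 2.177500
  f(c_2) = f(2.177500) = -6.126876
  f(a) × f(c) ≥ 0, new interval: [2.177500, 2.960000]
Iteration 3:
  c_3 = (2.177500 + 2.960000)/2 = 2.568750
  f(c_3) = f(2.568750) = -2.923640
  f(a) × f(c) ≥ 0, new interval: [2.568750, 2.960000]
Iteration 4:
  c_4 = (2.568750 + 2.960000)/2 = 2.764375
  f(c_4) = f(2.764375) = -0.574554
  f(a) × f(c) ≥ 0, new interval: [2.764375, 2.960000]

After 4 iteration(s), the approximation is c_4 = 2.764375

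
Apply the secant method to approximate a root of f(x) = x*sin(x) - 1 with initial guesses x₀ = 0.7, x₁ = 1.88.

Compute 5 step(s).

f(x) = x*sin(x) - 1
x₀ = 0.7, x₁ = 1.88

Secant formula: x_{n+1} = x_n - f(x_n)(x_n - x_{n-1})/(f(x_n) - f(x_{n-1}))

Iteration 1:
  f(0.700000) = -0.549048
  f(1.880000) = 0.790843
  x_2 = 1.880000 - 0.790843×(1.880000 - 0.700000)/(0.790843 - (-0.549048))
       = 1.183529
Iteration 2:
  f(1.880000) = 0.790843
  f(1.183529) = 0.095882
  x_3 = 1.183529 - 0.095882×(1.183529 - 1.880000)/(0.095882 - 0.790843)
       = 1.087438
Iteration 3:
  f(1.183529) = 0.095882
  f(1.087438) = -0.037139
  x_4 = 1.087438 - (-0.037139)×(1.087438 - 1.183529)/(-0.037139 - 0.095882)
       = 1.114267
Iteration 4:
  f(1.087438) = -0.037139
  f(1.114267) = 0.000152
  x_5 = 1.114267 - 0.000152×(1.114267 - 1.087438)/(0.000152 - (-0.037139))
       = 1.114157
Iteration 5:
  f(1.114267) = 0.000152
  f(1.114157) = 0.000000
  x_6 = 1.114157 - 0.000000×(1.114157 - 1.114267)/(0.000000 - 0.000152)
       = 1.114157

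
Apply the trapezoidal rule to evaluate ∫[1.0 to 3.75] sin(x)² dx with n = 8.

f(x) = sin(x)²
a = 1.0, b = 3.75, n = 8
h = (b - a)/n = 0.343750

Trapezoidal rule: (h/2)[f(x₀) + 2f(x₁) + 2f(x₂) + ... + f(xₙ)]

x_0 = 1.0000, f(x_0) = 0.708073, coefficient = 1
x_1 = 1.3438, f(x_1) = 0.949330, coefficient = 2
x_2 = 1.6875, f(x_2) = 0.986442, coefficient = 2
x_3 = 2.0312, f(x_3) = 0.802549, coefficient = 2
x_4 = 2.3750, f(x_4) = 0.481199, coefficient = 2
x_5 = 2.7188, f(x_5) = 0.168391, coefficient = 2
x_6 = 3.0625, f(x_6) = 0.006243, coefficient = 2
x_7 = 3.4062, f(x_7) = 0.068423, coefficient = 2
x_8 = 3.7500, f(x_8) = 0.326682, coefficient = 1

I ≈ (0.343750/2) × 7.959908 = 1.368109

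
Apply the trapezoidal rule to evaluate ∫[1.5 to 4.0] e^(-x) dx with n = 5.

f(x) = e^(-x)
a = 1.5, b = 4.0, n = 5
h = (b - a)/n = 0.500000

Trapezoidal rule: (h/2)[f(x₀) + 2f(x₁) + 2f(x₂) + ... + f(xₙ)]

x_0 = 1.5000, f(x_0) = 0.223130, coefficient = 1
x_1 = 2.0000, f(x_1) = 0.135335, coefficient = 2
x_2 = 2.5000, f(x_2) = 0.082085, coefficient = 2
x_3 = 3.0000, f(x_3) = 0.049787, coefficient = 2
x_4 = 3.5000, f(x_4) = 0.030197, coefficient = 2
x_5 = 4.0000, f(x_5) = 0.018316, coefficient = 1

I ≈ (0.500000/2) × 0.836255 = 0.209064
Exact value: 0.204815
Error: 0.004249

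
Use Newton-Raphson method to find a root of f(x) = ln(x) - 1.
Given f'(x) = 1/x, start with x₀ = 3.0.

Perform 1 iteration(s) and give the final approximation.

f(x) = ln(x) - 1
f'(x) = 1/x
x₀ = 3.0

Newton-Raphson formula: x_{n+1} = x_n - f(x_n)/f'(x_n)

Iteration 1:
  f(3.000000) = 0.098612
  f'(3.000000) = 0.333333
  x_1 = 3.000000 - 0.098612/0.333333 = 2.704163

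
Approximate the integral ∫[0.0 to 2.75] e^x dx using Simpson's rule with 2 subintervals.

f(x) = e^x
a = 0.0, b = 2.75, n = 2
h = (b - a)/n = 1.375000

Simpson's rule: (h/3)[f(x₀) + 4f(x₁) + 2f(x₂) + ... + f(xₙ)]

x_0 = 0.0000, f(x_0) = 1.000000, coefficient = 1
x_1 = 1.3750, f(x_1) = 3.955077, coefficient = 4
x_2 = 2.7500, f(x_2) = 15.642632, coefficient = 1

I ≈ (1.375000/3) × 32.462939 = 14.878847
Exact value: 14.642632
Error: 0.236215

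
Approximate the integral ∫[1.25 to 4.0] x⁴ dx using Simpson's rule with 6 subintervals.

f(x) = x⁴
a = 1.25, b = 4.0, n = 6
h = (b - a)/n = 0.458333

Simpson's rule: (h/3)[f(x₀) + 4f(x₁) + 2f(x₂) + ... + f(xₙ)]

x_0 = 1.2500, f(x_0) = 2.441406, coefficient = 1
x_1 = 1.7083, f(x_1) = 8.517075, coefficient = 4
x_2 = 2.1667, f(x_2) = 22.037809, coefficient = 2
x_3 = 2.6250, f(x_3) = 47.480713, coefficient = 4
x_4 = 3.0833, f(x_4) = 90.381993, coefficient = 2
x_5 = 3.5417, f(x_5) = 157.336953, coefficient = 4
x_6 = 4.0000, f(x_6) = 256.000000, coefficient = 1

I ≈ (0.458333/3) × 1336.619973 = 204.205829
Exact value: 204.189648
Error: 0.016181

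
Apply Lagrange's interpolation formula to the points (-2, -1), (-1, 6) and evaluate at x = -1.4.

Lagrange interpolation formula:
P(x) = Σ yᵢ × Lᵢ(x)
where Lᵢ(x) = Π_{j≠i} (x - xⱼ)/(xᵢ - xⱼ)

L_0(-1.4) = (-1.4 - (-1))/(-2 - (-1)) = 0.400000
L_1(-1.4) = (-1.4 - (-2))/(-1 - (-2)) = 0.600000

P(-1.4) = (-1)×L_0(-1.4) + 6×L_1(-1.4)
P(-1.4) = 3.200000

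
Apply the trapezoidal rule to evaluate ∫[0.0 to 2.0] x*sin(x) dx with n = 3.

f(x) = x*sin(x)
a = 0.0, b = 2.0, n = 3
h = (b - a)/n = 0.666667

Trapezoidal rule: (h/2)[f(x₀) + 2f(x₁) + 2f(x₂) + ... + f(xₙ)]

x_0 = 0.0000, f(x_0) = 0.000000, coefficient = 1
x_1 = 0.6667, f(x_1) = 0.412247, coefficient = 2
x_2 = 1.3333, f(x_2) = 1.295917, coefficient = 2
x_3 = 2.0000, f(x_3) = 1.818595, coefficient = 1

I ≈ (0.666667/2) × 5.234922 = 1.744974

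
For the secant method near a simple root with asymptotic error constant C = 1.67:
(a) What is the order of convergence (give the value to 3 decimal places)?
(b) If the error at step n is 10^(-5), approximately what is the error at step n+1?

(a) Secant method has superlinear convergence with order φ = (1+√5)/2 ≈ 1.618.
    This means |e_{n+1}| ≈ C|e_n|^1.618.

(b) With |e_n| = 10^(-5) and C = 1.67:
    |e_{n+1}| ≈ 1.67 × (10^(-5))^1.618 = 1.67 × 10^(-8.09)

(a) ≈ 1.618 (golden ratio); (b) |e_{n+1}| ≈ 1.357e-08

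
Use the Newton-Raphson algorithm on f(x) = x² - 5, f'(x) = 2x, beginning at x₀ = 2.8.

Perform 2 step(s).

f(x) = x² - 5
f'(x) = 2x
x₀ = 2.8

Newton-Raphson formula: x_{n+1} = x_n - f(x_n)/f'(x_n)

Iteration 1:
  f(2.800000) = 2.840000
  f'(2.800000) = 5.600000
  x_1 = 2.800000 - 2.840000/5.600000 = 2.292857
Iteration 2:
  f(2.292857) = 0.257194
  f'(2.292857) = 4.585714
  x_2 = 2.292857 - 0.257194/4.585714 = 2.236771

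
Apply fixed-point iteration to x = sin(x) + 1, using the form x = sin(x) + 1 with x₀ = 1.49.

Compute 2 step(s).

Equation: x = sin(x) + 1
Fixed-point form: x = sin(x) + 1
x₀ = 1.49

x_1 = g(1.490000) = 1.996738
x_2 = g(1.996738) = 1.910650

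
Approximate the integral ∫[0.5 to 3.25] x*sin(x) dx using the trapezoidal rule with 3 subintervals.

f(x) = x*sin(x)
a = 0.5, b = 3.25, n = 3
h = (b - a)/n = 0.916667

Trapezoidal rule: (h/2)[f(x₀) + 2f(x₁) + 2f(x₂) + ... + f(xₙ)]

x_0 = 0.5000, f(x_0) = 0.239713, coefficient = 1
x_1 = 1.4167, f(x_1) = 1.399873, coefficient = 2
x_2 = 2.3333, f(x_2) = 1.687200, coefficient = 2
x_3 = 3.2500, f(x_3) = -0.351634, coefficient = 1

I ≈ (0.916667/2) × 6.062225 = 2.778520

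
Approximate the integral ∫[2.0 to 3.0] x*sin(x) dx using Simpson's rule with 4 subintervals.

f(x) = x*sin(x)
a = 2.0, b = 3.0, n = 4
h = (b - a)/n = 0.250000

Simpson's rule: (h/3)[f(x₀) + 4f(x₁) + 2f(x₂) + ... + f(xₙ)]

x_0 = 2.0000, f(x_0) = 1.818595, coefficient = 1
x_1 = 2.2500, f(x_1) = 1.750665, coefficient = 4
x_2 = 2.5000, f(x_2) = 1.496180, coefficient = 2
x_3 = 2.7500, f(x_3) = 1.049568, coefficient = 4
x_4 = 3.0000, f(x_4) = 0.423360, coefficient = 1

I ≈ (0.250000/3) × 16.435245 = 1.369604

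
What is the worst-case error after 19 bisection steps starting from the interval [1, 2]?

Bisection error bound: |error| ≤ (b-a)/2^n
|error| ≤ (2 - 1)/2^19 = 1/2^19
|error| ≤ 0.0000019073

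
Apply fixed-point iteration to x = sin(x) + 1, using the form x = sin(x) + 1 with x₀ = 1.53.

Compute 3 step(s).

Equation: x = sin(x) + 1
Fixed-point form: x = sin(x) + 1
x₀ = 1.53

x_1 = g(1.530000) = 1.999168
x_2 = g(1.999168) = 1.909643
x_3 = g(1.909643) = 1.943139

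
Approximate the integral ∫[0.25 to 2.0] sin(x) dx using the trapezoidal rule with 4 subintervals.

f(x) = sin(x)
a = 0.25, b = 2.0, n = 4
h = (b - a)/n = 0.437500

Trapezoidal rule: (h/2)[f(x₀) + 2f(x₁) + 2f(x₂) + ... + f(xₙ)]

x_0 = 0.2500, f(x_0) = 0.247404, coefficient = 1
x_1 = 0.6875, f(x_1) = 0.634607, coefficient = 2
x_2 = 1.1250, f(x_2) = 0.902268, coefficient = 2
x_3 = 1.5625, f(x_3) = 0.999966, coefficient = 2
x_4 = 2.0000, f(x_4) = 0.909297, coefficient = 1

I ≈ (0.437500/2) × 6.230382 = 1.362896
Exact value: 1.385059
Error: 0.022163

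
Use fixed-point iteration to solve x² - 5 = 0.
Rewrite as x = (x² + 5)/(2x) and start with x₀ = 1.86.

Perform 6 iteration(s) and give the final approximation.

Equation: x² - 5 = 0
Fixed-point form: x = (x² + 5)/(2x)
x₀ = 1.86

x_1 = g(1.860000) = 2.274086
x_2 = g(2.274086) = 2.236386
x_3 = g(2.236386) = 2.236068
x_4 = g(2.236068) = 2.236068
x_5 = g(2.236068) = 2.236068
x_6 = g(2.236068) = 2.236068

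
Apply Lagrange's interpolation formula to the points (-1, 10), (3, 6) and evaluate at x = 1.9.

Lagrange interpolation formula:
P(x) = Σ yᵢ × Lᵢ(x)
where Lᵢ(x) = Π_{j≠i} (x - xⱼ)/(xᵢ - xⱼ)

L_0(1.9) = (1.9 - 3)/(-1 - 3) = 0.275000
L_1(1.9) = (1.9 - (-1))/(3 - (-1)) = 0.725000

P(1.9) = 10×L_0(1.9) + 6×L_1(1.9)
P(1.9) = 7.100000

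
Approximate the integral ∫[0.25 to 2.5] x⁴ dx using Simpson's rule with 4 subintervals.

f(x) = x⁴
a = 0.25, b = 2.5, n = 4
h = (b - a)/n = 0.562500

Simpson's rule: (h/3)[f(x₀) + 4f(x₁) + 2f(x₂) + ... + f(xₙ)]

x_0 = 0.2500, f(x_0) = 0.003906, coefficient = 1
x_1 = 0.8125, f(x_1) = 0.435806, coefficient = 4
x_2 = 1.3750, f(x_2) = 3.574463, coefficient = 2
x_3 = 1.9375, f(x_3) = 14.091812, coefficient = 4
x_4 = 2.5000, f(x_4) = 39.062500, coefficient = 1

I ≈ (0.562500/3) × 104.325806 = 19.561089
Exact value: 19.531055
Error: 0.030034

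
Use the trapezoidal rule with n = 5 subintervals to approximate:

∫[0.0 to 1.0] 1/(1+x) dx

f(x) = 1/(1+x)
a = 0.0, b = 1.0, n = 5
h = (b - a)/n = 0.200000

Trapezoidal rule: (h/2)[f(x₀) + 2f(x₁) + 2f(x₂) + ... + f(xₙ)]

x_0 = 0.0000, f(x_0) = 1.000000, coefficient = 1
x_1 = 0.2000, f(x_1) = 0.833333, coefficient = 2
x_2 = 0.4000, f(x_2) = 0.714286, coefficient = 2
x_3 = 0.6000, f(x_3) = 0.625000, coefficient = 2
x_4 = 0.8000, f(x_4) = 0.555556, coefficient = 2
x_5 = 1.0000, f(x_5) = 0.500000, coefficient = 1

I ≈ (0.200000/2) × 6.956349 = 0.695635
Exact value: 0.693147
Error: 0.002488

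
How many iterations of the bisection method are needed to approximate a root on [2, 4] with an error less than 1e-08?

We need (b-a)/2^n ≤ 1e-08
(4 - 2)/2^n ≤ 1e-08
2/2^n ≤ 1e-08
2^n ≥ 200000000
n ≥ log₂(200000000) = 27.58
n ≥ 28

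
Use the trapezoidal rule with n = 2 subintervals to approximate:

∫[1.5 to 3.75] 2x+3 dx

f(x) = 2x+3
a = 1.5, b = 3.75, n = 2
h = (b - a)/n = 1.125000

Trapezoidal rule: (h/2)[f(x₀) + 2f(x₁) + 2f(x₂) + ... + f(xₙ)]

x_0 = 1.5000, f(x_0) = 6.000000, coefficient = 1
x_1 = 2.6250, f(x_1) = 8.250000, coefficient = 2
x_2 = 3.7500, f(x_2) = 10.500000, coefficient = 1

I ≈ (1.125000/2) × 33.000000 = 18.562500
Exact value: 18.562500
Error: 0.000000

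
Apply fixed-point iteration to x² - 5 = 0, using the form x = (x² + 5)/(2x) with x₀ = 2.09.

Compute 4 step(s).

Equation: x² - 5 = 0
Fixed-point form: x = (x² + 5)/(2x)
x₀ = 2.09

x_1 = g(2.090000) = 2.241172
x_2 = g(2.241172) = 2.236074
x_3 = g(2.236074) = 2.236068
x_4 = g(2.236068) = 2.236068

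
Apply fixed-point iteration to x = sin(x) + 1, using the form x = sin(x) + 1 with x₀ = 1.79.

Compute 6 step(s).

Equation: x = sin(x) + 1
Fixed-point form: x = sin(x) + 1
x₀ = 1.79

x_1 = g(1.790000) = 1.976071
x_2 = g(1.976071) = 1.918994
x_3 = g(1.918994) = 1.939989
x_4 = g(1.939989) = 1.932619
x_5 = g(1.932619) = 1.935253
x_6 = g(1.935253) = 1.934317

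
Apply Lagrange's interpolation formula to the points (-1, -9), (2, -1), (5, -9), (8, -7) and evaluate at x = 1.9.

Lagrange interpolation formula:
P(x) = Σ yᵢ × Lᵢ(x)
where Lᵢ(x) = Π_{j≠i} (x - xⱼ)/(xᵢ - xⱼ)

L_0(1.9) = (1.9 - 2)/(-1 - 2) × (1.9 - 5)/(-1 - 5) × (1.9 - 8)/(-1 - 8) = 0.011673
L_1(1.9) = (1.9 - (-1))/(2 - (-1)) × (1.9 - 5)/(2 - 5) × (1.9 - 8)/(2 - 8) = 1.015537
L_2(1.9) = (1.9 - (-1))/(5 - (-1)) × (1.9 - 2)/(5 - 2) × (1.9 - 8)/(5 - 8) = -0.032759
L_3(1.9) = (1.9 - (-1))/(8 - (-1)) × (1.9 - 2)/(8 - 2) × (1.9 - 5)/(8 - 5) = 0.005549

P(1.9) = (-9)×L_0(1.9) + (-1)×L_1(1.9) + (-9)×L_2(1.9) + (-7)×L_3(1.9)
P(1.9) = -0.864605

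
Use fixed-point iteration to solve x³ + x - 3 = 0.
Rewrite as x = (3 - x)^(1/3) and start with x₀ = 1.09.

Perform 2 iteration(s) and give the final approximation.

Equation: x³ + x - 3 = 0
Fixed-point form: x = (3 - x)^(1/3)
x₀ = 1.09

x_1 = g(1.090000) = 1.240731
x_2 = g(1.240731) = 1.207195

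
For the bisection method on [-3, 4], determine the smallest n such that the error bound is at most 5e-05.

We need (b-a)/2^n ≤ 5e-05
(4 - (-3))/2^n ≤ 5e-05
7/2^n ≤ 5e-05
2^n ≥ 140000
n ≥ log₂(140000) = 17.10
n ≥ 18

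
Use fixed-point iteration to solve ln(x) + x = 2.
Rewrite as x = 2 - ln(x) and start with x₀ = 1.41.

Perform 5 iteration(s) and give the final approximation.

Equation: ln(x) + x = 2
Fixed-point form: x = 2 - ln(x)
x₀ = 1.41

x_1 = g(1.410000) = 1.656410
x_2 = g(1.656410) = 1.495347
x_3 = g(1.495347) = 1.597642
x_4 = g(1.597642) = 1.531471
x_5 = g(1.531471) = 1.573771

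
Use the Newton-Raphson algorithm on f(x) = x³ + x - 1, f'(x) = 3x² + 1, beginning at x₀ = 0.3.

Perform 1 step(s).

f(x) = x³ + x - 1
f'(x) = 3x² + 1
x₀ = 0.3

Newton-Raphson formula: x_{n+1} = x_n - f(x_n)/f'(x_n)

Iteration 1:
  f(0.300000) = -0.673000
  f'(0.300000) = 1.270000
  x_1 = 0.300000 - (-0.673000)/1.270000 = 0.829921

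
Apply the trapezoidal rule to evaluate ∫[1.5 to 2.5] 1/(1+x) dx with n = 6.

f(x) = 1/(1+x)
a = 1.5, b = 2.5, n = 6
h = (b - a)/n = 0.166667

Trapezoidal rule: (h/2)[f(x₀) + 2f(x₁) + 2f(x₂) + ... + f(xₙ)]

x_0 = 1.5000, f(x_0) = 0.400000, coefficient = 1
x_1 = 1.6667, f(x_1) = 0.375000, coefficient = 2
x_2 = 1.8333, f(x_2) = 0.352941, coefficient = 2
x_3 = 2.0000, f(x_3) = 0.333333, coefficient = 2
x_4 = 2.1667, f(x_4) = 0.315789, coefficient = 2
x_5 = 2.3333, f(x_5) = 0.300000, coefficient = 2
x_6 = 2.5000, f(x_6) = 0.285714, coefficient = 1

I ≈ (0.166667/2) × 4.039842 = 0.336654
Exact value: 0.336472
Error: 0.000181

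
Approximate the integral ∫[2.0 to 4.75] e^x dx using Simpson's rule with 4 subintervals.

f(x) = e^x
a = 2.0, b = 4.75, n = 4
h = (b - a)/n = 0.687500

Simpson's rule: (h/3)[f(x₀) + 4f(x₁) + 2f(x₂) + ... + f(xₙ)]

x_0 = 2.0000, f(x_0) = 7.389056, coefficient = 1
x_1 = 2.6875, f(x_1) = 14.694893, coefficient = 4
x_2 = 3.3750, f(x_2) = 29.224284, coefficient = 2
x_3 = 4.0625, f(x_3) = 58.119428, coefficient = 4
x_4 = 4.7500, f(x_4) = 115.584285, coefficient = 1

I ≈ (0.687500/3) × 472.679192 = 108.322315
Exact value: 108.195228
Error: 0.127086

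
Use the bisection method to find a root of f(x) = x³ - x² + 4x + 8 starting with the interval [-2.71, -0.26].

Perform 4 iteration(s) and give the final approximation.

f(x) = x³ - x² + 4x + 8
Initial interval: [-2.71, -0.26]

Iteration 1:
  c_1 = (-2.710000 + (-0.260000))/2 = -1.485000
  f(c_1) = f(-1.485000) = -3.419984
  f(a) × f(c) ≥ 0, new interval: [-1.485000, -0.260000]
Iteration 2:
  c_2 = (-1.485000 + (-0.260000))/2 = -0.872500
  f(c_2) = f(-0.872500) = 3.084548
  f(a) × f(c) < 0, new interval: [-1.485000, -0.872500]
Iteration 3:
  c_3 = (-1.485000 + (-0.872500))/2 = -1.178750
  f(c_3) = f(-1.178750) = 0.257732
  f(a) × f(c) < 0, new interval: [-1.485000, -1.178750]
Iteration 4:
  c_4 = (-1.485000 + (-1.178750))/2 = -1.331875
  f(c_4) = f(-1.331875) = -1.463992
  f(a) × f(c) ≥ 0, new interval: [-1.331875, -1.178750]

After 4 iteration(s), the approximation is c_4 = -1.331875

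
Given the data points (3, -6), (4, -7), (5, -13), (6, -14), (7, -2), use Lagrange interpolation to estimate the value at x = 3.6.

Lagrange interpolation formula:
P(x) = Σ yᵢ × Lᵢ(x)
where Lᵢ(x) = Π_{j≠i} (x - xⱼ)/(xᵢ - xⱼ)

L_0(3.6) = (3.6 - 4)/(3 - 4) × (3.6 - 5)/(3 - 5) × (3.6 - 6)/(3 - 6) × (3.6 - 7)/(3 - 7) = 0.190400
L_1(3.6) = (3.6 - 3)/(4 - 3) × (3.6 - 5)/(4 - 5) × (3.6 - 6)/(4 - 6) × (3.6 - 7)/(4 - 7) = 1.142400
L_2(3.6) = (3.6 - 3)/(5 - 3) × (3.6 - 4)/(5 - 4) × (3.6 - 6)/(5 - 6) × (3.6 - 7)/(5 - 7) = -0.489600
L_3(3.6) = (3.6 - 3)/(6 - 3) × (3.6 - 4)/(6 - 4) × (3.6 - 5)/(6 - 5) × (3.6 - 7)/(6 - 7) = 0.190400
L_4(3.6) = (3.6 - 3)/(7 - 3) × (3.6 - 4)/(7 - 4) × (3.6 - 5)/(7 - 5) × (3.6 - 6)/(7 - 6) = -0.033600

P(3.6) = (-6)×L_0(3.6) + (-7)×L_1(3.6) + (-13)×L_2(3.6) + (-14)×L_3(3.6) + (-2)×L_4(3.6)
P(3.6) = -5.372800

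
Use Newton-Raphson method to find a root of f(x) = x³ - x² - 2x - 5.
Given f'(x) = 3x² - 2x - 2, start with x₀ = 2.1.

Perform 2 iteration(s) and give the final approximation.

f(x) = x³ - x² - 2x - 5
f'(x) = 3x² - 2x - 2
x₀ = 2.1

Newton-Raphson formula: x_{n+1} = x_n - f(x_n)/f'(x_n)

Iteration 1:
  f(2.100000) = -4.349000
  f'(2.100000) = 7.030000
  x_1 = 2.100000 - (-4.349000)/7.030000 = 2.718634
Iteration 2:
  f(2.718634) = 2.265112
  f'(2.718634) = 14.735651
  x_2 = 2.718634 - 2.265112/14.735651 = 2.564918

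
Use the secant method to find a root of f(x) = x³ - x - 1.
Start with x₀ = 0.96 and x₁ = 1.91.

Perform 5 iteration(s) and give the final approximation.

f(x) = x³ - x - 1
x₀ = 0.96, x₁ = 1.91

Secant formula: x_{n+1} = x_n - f(x_n)(x_n - x_{n-1})/(f(x_n) - f(x_{n-1}))

Iteration 1:
  f(0.960000) = -1.075264
  f(1.910000) = 4.057871
  x_2 = 1.910000 - 4.057871×(1.910000 - 0.960000)/(4.057871 - (-1.075264))
       = 1.159001
Iteration 2:
  f(1.910000) = 4.057871
  f(1.159001) = -0.602133
  x_3 = 1.159001 - (-0.602133)×(1.159001 - 1.910000)/(-0.602133 - 4.057871)
       = 1.256040
Iteration 3:
  f(1.159001) = -0.602133
  f(1.256040) = -0.274465
  x_4 = 1.256040 - (-0.274465)×(1.256040 - 1.159001)/(-0.274465 - (-0.602133))
       = 1.337323
Iteration 4:
  f(1.256040) = -0.274465
  f(1.337323) = 0.054388
  x_5 = 1.337323 - 0.054388×(1.337323 - 1.256040)/(0.054388 - (-0.274465))
       = 1.323880
Iteration 5:
  f(1.337323) = 0.054388
  f(1.323880) = -0.003572
  x_6 = 1.323880 - (-0.003572)×(1.323880 - 1.337323)/(-0.003572 - 0.054388)
       = 1.324708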